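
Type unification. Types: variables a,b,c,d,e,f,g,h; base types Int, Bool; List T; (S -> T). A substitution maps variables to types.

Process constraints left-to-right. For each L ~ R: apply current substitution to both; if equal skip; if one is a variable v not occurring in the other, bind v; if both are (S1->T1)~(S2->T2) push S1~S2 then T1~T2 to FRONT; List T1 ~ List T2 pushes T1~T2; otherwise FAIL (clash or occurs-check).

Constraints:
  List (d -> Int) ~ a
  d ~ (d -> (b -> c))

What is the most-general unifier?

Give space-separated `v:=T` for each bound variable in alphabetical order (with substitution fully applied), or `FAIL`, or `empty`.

step 1: unify List (d -> Int) ~ a  [subst: {-} | 1 pending]
  bind a := List (d -> Int)
step 2: unify d ~ (d -> (b -> c))  [subst: {a:=List (d -> Int)} | 0 pending]
  occurs-check fail: d in (d -> (b -> c))

Answer: FAIL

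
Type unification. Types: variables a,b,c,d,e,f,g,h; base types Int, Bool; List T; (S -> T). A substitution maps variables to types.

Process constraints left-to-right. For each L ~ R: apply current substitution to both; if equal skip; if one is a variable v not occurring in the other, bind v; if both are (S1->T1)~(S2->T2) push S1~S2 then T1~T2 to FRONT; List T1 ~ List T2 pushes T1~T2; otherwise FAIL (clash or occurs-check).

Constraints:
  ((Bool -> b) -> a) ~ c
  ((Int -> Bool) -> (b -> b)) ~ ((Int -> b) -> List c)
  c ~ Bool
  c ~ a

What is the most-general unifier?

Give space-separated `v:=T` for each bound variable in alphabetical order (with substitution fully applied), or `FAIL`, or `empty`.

Answer: FAIL

Derivation:
step 1: unify ((Bool -> b) -> a) ~ c  [subst: {-} | 3 pending]
  bind c := ((Bool -> b) -> a)
step 2: unify ((Int -> Bool) -> (b -> b)) ~ ((Int -> b) -> List ((Bool -> b) -> a))  [subst: {c:=((Bool -> b) -> a)} | 2 pending]
  -> decompose arrow: push (Int -> Bool)~(Int -> b), (b -> b)~List ((Bool -> b) -> a)
step 3: unify (Int -> Bool) ~ (Int -> b)  [subst: {c:=((Bool -> b) -> a)} | 3 pending]
  -> decompose arrow: push Int~Int, Bool~b
step 4: unify Int ~ Int  [subst: {c:=((Bool -> b) -> a)} | 4 pending]
  -> identical, skip
step 5: unify Bool ~ b  [subst: {c:=((Bool -> b) -> a)} | 3 pending]
  bind b := Bool
step 6: unify (Bool -> Bool) ~ List ((Bool -> Bool) -> a)  [subst: {c:=((Bool -> b) -> a), b:=Bool} | 2 pending]
  clash: (Bool -> Bool) vs List ((Bool -> Bool) -> a)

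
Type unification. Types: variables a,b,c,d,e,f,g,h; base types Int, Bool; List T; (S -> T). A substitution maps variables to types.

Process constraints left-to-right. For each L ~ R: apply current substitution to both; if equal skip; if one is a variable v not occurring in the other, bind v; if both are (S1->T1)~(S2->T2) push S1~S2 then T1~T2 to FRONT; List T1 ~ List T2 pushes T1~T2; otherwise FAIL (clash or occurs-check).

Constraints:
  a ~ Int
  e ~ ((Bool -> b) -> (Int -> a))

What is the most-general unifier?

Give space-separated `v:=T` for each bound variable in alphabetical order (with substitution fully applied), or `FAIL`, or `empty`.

Answer: a:=Int e:=((Bool -> b) -> (Int -> Int))

Derivation:
step 1: unify a ~ Int  [subst: {-} | 1 pending]
  bind a := Int
step 2: unify e ~ ((Bool -> b) -> (Int -> Int))  [subst: {a:=Int} | 0 pending]
  bind e := ((Bool -> b) -> (Int -> Int))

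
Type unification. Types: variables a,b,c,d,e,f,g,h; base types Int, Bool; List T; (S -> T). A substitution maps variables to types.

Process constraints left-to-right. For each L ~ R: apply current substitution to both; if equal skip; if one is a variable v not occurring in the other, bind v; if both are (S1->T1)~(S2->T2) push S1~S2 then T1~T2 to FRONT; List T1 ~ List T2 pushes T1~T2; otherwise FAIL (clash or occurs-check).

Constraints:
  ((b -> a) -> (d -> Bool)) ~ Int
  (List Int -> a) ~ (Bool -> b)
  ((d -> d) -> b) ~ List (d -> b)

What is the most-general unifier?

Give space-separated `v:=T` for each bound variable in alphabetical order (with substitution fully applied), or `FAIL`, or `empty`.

step 1: unify ((b -> a) -> (d -> Bool)) ~ Int  [subst: {-} | 2 pending]
  clash: ((b -> a) -> (d -> Bool)) vs Int

Answer: FAIL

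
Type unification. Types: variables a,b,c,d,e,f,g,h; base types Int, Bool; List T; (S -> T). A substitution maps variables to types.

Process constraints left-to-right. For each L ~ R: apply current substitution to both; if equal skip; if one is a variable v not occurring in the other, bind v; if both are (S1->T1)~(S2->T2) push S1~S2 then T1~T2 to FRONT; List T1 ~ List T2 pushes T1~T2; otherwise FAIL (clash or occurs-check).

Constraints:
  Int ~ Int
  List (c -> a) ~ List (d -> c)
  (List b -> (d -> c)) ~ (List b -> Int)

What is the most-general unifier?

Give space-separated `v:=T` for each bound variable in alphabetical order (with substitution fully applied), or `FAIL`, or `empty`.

Answer: FAIL

Derivation:
step 1: unify Int ~ Int  [subst: {-} | 2 pending]
  -> identical, skip
step 2: unify List (c -> a) ~ List (d -> c)  [subst: {-} | 1 pending]
  -> decompose List: push (c -> a)~(d -> c)
step 3: unify (c -> a) ~ (d -> c)  [subst: {-} | 1 pending]
  -> decompose arrow: push c~d, a~c
step 4: unify c ~ d  [subst: {-} | 2 pending]
  bind c := d
step 5: unify a ~ d  [subst: {c:=d} | 1 pending]
  bind a := d
step 6: unify (List b -> (d -> d)) ~ (List b -> Int)  [subst: {c:=d, a:=d} | 0 pending]
  -> decompose arrow: push List b~List b, (d -> d)~Int
step 7: unify List b ~ List b  [subst: {c:=d, a:=d} | 1 pending]
  -> identical, skip
step 8: unify (d -> d) ~ Int  [subst: {c:=d, a:=d} | 0 pending]
  clash: (d -> d) vs Int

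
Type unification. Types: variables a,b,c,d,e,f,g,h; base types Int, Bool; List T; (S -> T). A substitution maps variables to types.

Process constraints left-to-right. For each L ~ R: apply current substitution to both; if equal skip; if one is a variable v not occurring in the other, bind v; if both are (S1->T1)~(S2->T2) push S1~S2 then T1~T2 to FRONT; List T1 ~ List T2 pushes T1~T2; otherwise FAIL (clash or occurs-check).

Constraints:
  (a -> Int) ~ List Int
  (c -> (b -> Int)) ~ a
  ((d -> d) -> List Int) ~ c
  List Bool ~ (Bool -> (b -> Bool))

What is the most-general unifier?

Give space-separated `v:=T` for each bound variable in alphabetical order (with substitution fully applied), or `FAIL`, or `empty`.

step 1: unify (a -> Int) ~ List Int  [subst: {-} | 3 pending]
  clash: (a -> Int) vs List Int

Answer: FAIL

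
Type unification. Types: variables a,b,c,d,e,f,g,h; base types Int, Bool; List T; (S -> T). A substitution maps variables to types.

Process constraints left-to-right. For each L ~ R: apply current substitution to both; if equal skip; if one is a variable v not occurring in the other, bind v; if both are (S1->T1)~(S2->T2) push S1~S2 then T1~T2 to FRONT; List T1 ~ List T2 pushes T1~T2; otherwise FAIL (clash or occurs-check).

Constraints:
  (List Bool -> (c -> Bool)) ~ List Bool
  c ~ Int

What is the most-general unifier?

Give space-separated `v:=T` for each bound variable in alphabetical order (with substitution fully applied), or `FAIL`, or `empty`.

Answer: FAIL

Derivation:
step 1: unify (List Bool -> (c -> Bool)) ~ List Bool  [subst: {-} | 1 pending]
  clash: (List Bool -> (c -> Bool)) vs List Bool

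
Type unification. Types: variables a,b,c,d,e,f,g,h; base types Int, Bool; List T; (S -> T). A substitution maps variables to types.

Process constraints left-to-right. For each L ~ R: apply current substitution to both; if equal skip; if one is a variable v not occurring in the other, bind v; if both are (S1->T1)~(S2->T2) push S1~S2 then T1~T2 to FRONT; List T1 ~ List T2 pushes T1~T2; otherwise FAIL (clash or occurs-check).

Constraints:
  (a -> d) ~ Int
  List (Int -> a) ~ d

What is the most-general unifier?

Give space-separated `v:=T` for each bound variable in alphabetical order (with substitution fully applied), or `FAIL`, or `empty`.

Answer: FAIL

Derivation:
step 1: unify (a -> d) ~ Int  [subst: {-} | 1 pending]
  clash: (a -> d) vs Int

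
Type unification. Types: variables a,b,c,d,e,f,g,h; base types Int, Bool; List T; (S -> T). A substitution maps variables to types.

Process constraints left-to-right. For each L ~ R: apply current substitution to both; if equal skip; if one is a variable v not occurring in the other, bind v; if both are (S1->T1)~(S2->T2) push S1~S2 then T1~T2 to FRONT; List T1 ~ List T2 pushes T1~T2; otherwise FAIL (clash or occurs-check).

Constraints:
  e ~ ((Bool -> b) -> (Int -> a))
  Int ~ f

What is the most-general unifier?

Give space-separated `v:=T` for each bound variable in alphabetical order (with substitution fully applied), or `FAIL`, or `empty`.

Answer: e:=((Bool -> b) -> (Int -> a)) f:=Int

Derivation:
step 1: unify e ~ ((Bool -> b) -> (Int -> a))  [subst: {-} | 1 pending]
  bind e := ((Bool -> b) -> (Int -> a))
step 2: unify Int ~ f  [subst: {e:=((Bool -> b) -> (Int -> a))} | 0 pending]
  bind f := Int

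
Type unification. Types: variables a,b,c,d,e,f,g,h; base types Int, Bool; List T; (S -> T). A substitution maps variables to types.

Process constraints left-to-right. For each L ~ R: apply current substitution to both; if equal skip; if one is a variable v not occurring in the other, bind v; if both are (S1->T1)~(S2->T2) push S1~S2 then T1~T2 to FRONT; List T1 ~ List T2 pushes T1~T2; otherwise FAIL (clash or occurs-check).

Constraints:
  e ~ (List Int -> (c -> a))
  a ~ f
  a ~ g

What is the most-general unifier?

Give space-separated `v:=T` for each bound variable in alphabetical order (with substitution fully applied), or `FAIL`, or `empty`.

Answer: a:=g e:=(List Int -> (c -> g)) f:=g

Derivation:
step 1: unify e ~ (List Int -> (c -> a))  [subst: {-} | 2 pending]
  bind e := (List Int -> (c -> a))
step 2: unify a ~ f  [subst: {e:=(List Int -> (c -> a))} | 1 pending]
  bind a := f
step 3: unify f ~ g  [subst: {e:=(List Int -> (c -> a)), a:=f} | 0 pending]
  bind f := g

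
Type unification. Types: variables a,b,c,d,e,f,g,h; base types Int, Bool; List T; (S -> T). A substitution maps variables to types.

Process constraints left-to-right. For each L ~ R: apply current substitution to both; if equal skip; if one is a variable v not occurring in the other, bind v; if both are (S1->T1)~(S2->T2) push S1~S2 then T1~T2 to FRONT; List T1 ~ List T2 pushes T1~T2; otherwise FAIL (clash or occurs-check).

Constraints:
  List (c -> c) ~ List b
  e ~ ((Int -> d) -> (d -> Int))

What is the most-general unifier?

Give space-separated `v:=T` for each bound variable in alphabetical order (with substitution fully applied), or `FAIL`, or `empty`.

step 1: unify List (c -> c) ~ List b  [subst: {-} | 1 pending]
  -> decompose List: push (c -> c)~b
step 2: unify (c -> c) ~ b  [subst: {-} | 1 pending]
  bind b := (c -> c)
step 3: unify e ~ ((Int -> d) -> (d -> Int))  [subst: {b:=(c -> c)} | 0 pending]
  bind e := ((Int -> d) -> (d -> Int))

Answer: b:=(c -> c) e:=((Int -> d) -> (d -> Int))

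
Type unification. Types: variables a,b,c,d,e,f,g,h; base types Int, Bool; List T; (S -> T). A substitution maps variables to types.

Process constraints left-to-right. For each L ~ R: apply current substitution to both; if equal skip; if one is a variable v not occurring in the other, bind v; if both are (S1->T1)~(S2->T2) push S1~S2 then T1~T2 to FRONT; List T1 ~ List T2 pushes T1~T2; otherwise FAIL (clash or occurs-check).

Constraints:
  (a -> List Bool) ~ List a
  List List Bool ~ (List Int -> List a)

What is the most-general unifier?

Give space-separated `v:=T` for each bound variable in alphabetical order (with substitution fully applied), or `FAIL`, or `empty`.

Answer: FAIL

Derivation:
step 1: unify (a -> List Bool) ~ List a  [subst: {-} | 1 pending]
  clash: (a -> List Bool) vs List a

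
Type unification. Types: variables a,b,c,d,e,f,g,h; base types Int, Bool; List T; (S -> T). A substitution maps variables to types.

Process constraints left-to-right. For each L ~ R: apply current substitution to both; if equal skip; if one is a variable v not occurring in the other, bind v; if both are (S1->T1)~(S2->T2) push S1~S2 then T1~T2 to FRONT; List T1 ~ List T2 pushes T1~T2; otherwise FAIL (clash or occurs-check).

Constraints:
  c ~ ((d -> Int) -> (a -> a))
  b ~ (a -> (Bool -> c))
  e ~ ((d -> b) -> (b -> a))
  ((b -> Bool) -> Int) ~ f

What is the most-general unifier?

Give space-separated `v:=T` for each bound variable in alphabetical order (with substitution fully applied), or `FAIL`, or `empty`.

Answer: b:=(a -> (Bool -> ((d -> Int) -> (a -> a)))) c:=((d -> Int) -> (a -> a)) e:=((d -> (a -> (Bool -> ((d -> Int) -> (a -> a))))) -> ((a -> (Bool -> ((d -> Int) -> (a -> a)))) -> a)) f:=(((a -> (Bool -> ((d -> Int) -> (a -> a)))) -> Bool) -> Int)

Derivation:
step 1: unify c ~ ((d -> Int) -> (a -> a))  [subst: {-} | 3 pending]
  bind c := ((d -> Int) -> (a -> a))
step 2: unify b ~ (a -> (Bool -> ((d -> Int) -> (a -> a))))  [subst: {c:=((d -> Int) -> (a -> a))} | 2 pending]
  bind b := (a -> (Bool -> ((d -> Int) -> (a -> a))))
step 3: unify e ~ ((d -> (a -> (Bool -> ((d -> Int) -> (a -> a))))) -> ((a -> (Bool -> ((d -> Int) -> (a -> a)))) -> a))  [subst: {c:=((d -> Int) -> (a -> a)), b:=(a -> (Bool -> ((d -> Int) -> (a -> a))))} | 1 pending]
  bind e := ((d -> (a -> (Bool -> ((d -> Int) -> (a -> a))))) -> ((a -> (Bool -> ((d -> Int) -> (a -> a)))) -> a))
step 4: unify (((a -> (Bool -> ((d -> Int) -> (a -> a)))) -> Bool) -> Int) ~ f  [subst: {c:=((d -> Int) -> (a -> a)), b:=(a -> (Bool -> ((d -> Int) -> (a -> a)))), e:=((d -> (a -> (Bool -> ((d -> Int) -> (a -> a))))) -> ((a -> (Bool -> ((d -> Int) -> (a -> a)))) -> a))} | 0 pending]
  bind f := (((a -> (Bool -> ((d -> Int) -> (a -> a)))) -> Bool) -> Int)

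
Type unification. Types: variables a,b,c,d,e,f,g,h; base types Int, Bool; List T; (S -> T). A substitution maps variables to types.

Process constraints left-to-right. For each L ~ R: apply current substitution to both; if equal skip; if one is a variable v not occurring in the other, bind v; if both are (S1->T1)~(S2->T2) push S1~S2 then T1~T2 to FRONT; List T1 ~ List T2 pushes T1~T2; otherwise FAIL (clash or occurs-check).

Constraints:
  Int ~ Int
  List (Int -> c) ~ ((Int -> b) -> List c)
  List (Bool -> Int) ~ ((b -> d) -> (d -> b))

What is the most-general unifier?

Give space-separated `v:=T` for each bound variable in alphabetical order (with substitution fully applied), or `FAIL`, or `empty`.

step 1: unify Int ~ Int  [subst: {-} | 2 pending]
  -> identical, skip
step 2: unify List (Int -> c) ~ ((Int -> b) -> List c)  [subst: {-} | 1 pending]
  clash: List (Int -> c) vs ((Int -> b) -> List c)

Answer: FAIL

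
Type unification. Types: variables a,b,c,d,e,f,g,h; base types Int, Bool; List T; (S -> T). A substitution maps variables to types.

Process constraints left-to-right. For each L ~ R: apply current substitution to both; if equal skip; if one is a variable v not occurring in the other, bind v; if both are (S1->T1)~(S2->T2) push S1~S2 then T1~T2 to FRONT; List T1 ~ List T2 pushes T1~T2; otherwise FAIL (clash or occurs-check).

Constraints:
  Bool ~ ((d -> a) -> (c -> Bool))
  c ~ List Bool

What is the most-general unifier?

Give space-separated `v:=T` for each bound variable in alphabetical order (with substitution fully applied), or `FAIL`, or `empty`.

Answer: FAIL

Derivation:
step 1: unify Bool ~ ((d -> a) -> (c -> Bool))  [subst: {-} | 1 pending]
  clash: Bool vs ((d -> a) -> (c -> Bool))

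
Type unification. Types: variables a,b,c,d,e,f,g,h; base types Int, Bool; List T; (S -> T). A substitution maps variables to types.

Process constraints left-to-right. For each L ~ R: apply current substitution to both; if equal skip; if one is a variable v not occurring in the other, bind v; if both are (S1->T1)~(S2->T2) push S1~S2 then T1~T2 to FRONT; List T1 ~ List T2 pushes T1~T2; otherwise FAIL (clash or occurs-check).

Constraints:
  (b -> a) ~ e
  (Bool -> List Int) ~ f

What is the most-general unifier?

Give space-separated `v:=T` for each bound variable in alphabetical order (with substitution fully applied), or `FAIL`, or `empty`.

step 1: unify (b -> a) ~ e  [subst: {-} | 1 pending]
  bind e := (b -> a)
step 2: unify (Bool -> List Int) ~ f  [subst: {e:=(b -> a)} | 0 pending]
  bind f := (Bool -> List Int)

Answer: e:=(b -> a) f:=(Bool -> List Int)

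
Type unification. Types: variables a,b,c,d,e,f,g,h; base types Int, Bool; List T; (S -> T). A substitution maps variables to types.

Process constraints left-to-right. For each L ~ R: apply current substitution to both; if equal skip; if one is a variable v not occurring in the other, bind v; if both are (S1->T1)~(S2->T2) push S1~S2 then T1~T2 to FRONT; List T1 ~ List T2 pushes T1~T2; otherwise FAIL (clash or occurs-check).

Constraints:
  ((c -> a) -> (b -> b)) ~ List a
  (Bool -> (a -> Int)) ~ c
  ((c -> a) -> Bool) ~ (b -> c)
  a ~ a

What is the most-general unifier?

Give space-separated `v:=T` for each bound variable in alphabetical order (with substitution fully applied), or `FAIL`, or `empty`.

Answer: FAIL

Derivation:
step 1: unify ((c -> a) -> (b -> b)) ~ List a  [subst: {-} | 3 pending]
  clash: ((c -> a) -> (b -> b)) vs List a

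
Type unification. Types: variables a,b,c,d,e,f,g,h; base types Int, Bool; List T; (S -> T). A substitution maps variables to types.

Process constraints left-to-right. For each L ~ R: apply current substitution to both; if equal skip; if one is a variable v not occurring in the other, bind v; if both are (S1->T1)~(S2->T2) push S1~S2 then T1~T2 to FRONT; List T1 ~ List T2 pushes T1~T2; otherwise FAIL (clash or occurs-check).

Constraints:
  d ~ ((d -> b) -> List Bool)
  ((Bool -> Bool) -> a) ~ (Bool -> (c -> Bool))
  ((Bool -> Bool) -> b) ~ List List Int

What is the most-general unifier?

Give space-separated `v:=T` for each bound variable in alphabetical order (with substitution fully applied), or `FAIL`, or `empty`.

step 1: unify d ~ ((d -> b) -> List Bool)  [subst: {-} | 2 pending]
  occurs-check fail: d in ((d -> b) -> List Bool)

Answer: FAIL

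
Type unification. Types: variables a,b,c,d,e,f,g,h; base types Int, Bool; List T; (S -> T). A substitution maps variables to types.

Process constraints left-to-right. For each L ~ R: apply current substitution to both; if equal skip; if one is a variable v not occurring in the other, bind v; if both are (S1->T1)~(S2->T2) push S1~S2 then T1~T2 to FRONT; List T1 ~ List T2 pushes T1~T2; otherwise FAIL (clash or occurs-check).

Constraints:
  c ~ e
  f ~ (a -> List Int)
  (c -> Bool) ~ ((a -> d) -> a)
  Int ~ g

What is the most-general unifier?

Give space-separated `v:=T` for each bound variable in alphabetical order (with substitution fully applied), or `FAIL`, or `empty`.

step 1: unify c ~ e  [subst: {-} | 3 pending]
  bind c := e
step 2: unify f ~ (a -> List Int)  [subst: {c:=e} | 2 pending]
  bind f := (a -> List Int)
step 3: unify (e -> Bool) ~ ((a -> d) -> a)  [subst: {c:=e, f:=(a -> List Int)} | 1 pending]
  -> decompose arrow: push e~(a -> d), Bool~a
step 4: unify e ~ (a -> d)  [subst: {c:=e, f:=(a -> List Int)} | 2 pending]
  bind e := (a -> d)
step 5: unify Bool ~ a  [subst: {c:=e, f:=(a -> List Int), e:=(a -> d)} | 1 pending]
  bind a := Bool
step 6: unify Int ~ g  [subst: {c:=e, f:=(a -> List Int), e:=(a -> d), a:=Bool} | 0 pending]
  bind g := Int

Answer: a:=Bool c:=(Bool -> d) e:=(Bool -> d) f:=(Bool -> List Int) g:=Int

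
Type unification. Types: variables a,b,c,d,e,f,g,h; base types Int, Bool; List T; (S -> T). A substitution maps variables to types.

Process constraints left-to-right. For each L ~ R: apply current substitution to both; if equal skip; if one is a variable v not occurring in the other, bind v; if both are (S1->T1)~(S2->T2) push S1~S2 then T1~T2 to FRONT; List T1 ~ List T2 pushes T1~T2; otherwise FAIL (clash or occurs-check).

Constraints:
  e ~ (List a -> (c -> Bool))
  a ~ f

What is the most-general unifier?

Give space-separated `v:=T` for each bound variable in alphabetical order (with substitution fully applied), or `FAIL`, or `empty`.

Answer: a:=f e:=(List f -> (c -> Bool))

Derivation:
step 1: unify e ~ (List a -> (c -> Bool))  [subst: {-} | 1 pending]
  bind e := (List a -> (c -> Bool))
step 2: unify a ~ f  [subst: {e:=(List a -> (c -> Bool))} | 0 pending]
  bind a := f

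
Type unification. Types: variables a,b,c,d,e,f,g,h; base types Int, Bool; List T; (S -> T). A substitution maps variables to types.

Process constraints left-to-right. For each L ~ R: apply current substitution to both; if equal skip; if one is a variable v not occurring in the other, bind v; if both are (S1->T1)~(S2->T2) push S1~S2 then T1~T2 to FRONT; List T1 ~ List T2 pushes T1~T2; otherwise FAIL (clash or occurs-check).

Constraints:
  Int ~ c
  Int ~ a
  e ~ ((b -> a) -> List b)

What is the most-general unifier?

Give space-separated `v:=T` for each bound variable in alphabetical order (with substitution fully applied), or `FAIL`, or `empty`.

step 1: unify Int ~ c  [subst: {-} | 2 pending]
  bind c := Int
step 2: unify Int ~ a  [subst: {c:=Int} | 1 pending]
  bind a := Int
step 3: unify e ~ ((b -> Int) -> List b)  [subst: {c:=Int, a:=Int} | 0 pending]
  bind e := ((b -> Int) -> List b)

Answer: a:=Int c:=Int e:=((b -> Int) -> List b)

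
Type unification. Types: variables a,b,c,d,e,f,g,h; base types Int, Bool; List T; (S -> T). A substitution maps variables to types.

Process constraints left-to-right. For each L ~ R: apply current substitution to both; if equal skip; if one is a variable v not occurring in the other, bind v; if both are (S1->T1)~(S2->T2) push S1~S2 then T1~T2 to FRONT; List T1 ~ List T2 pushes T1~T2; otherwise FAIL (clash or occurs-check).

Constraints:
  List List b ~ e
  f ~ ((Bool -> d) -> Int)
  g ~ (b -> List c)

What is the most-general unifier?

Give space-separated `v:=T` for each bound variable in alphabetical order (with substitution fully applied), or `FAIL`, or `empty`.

Answer: e:=List List b f:=((Bool -> d) -> Int) g:=(b -> List c)

Derivation:
step 1: unify List List b ~ e  [subst: {-} | 2 pending]
  bind e := List List b
step 2: unify f ~ ((Bool -> d) -> Int)  [subst: {e:=List List b} | 1 pending]
  bind f := ((Bool -> d) -> Int)
step 3: unify g ~ (b -> List c)  [subst: {e:=List List b, f:=((Bool -> d) -> Int)} | 0 pending]
  bind g := (b -> List c)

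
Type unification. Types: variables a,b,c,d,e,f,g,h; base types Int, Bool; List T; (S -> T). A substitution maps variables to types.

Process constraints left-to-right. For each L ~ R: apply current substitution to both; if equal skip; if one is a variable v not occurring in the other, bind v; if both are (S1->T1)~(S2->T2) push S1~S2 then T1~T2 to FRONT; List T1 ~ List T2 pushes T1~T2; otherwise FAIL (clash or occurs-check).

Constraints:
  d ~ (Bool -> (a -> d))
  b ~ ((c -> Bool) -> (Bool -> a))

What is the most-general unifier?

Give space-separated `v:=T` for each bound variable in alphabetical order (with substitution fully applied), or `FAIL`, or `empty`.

Answer: FAIL

Derivation:
step 1: unify d ~ (Bool -> (a -> d))  [subst: {-} | 1 pending]
  occurs-check fail: d in (Bool -> (a -> d))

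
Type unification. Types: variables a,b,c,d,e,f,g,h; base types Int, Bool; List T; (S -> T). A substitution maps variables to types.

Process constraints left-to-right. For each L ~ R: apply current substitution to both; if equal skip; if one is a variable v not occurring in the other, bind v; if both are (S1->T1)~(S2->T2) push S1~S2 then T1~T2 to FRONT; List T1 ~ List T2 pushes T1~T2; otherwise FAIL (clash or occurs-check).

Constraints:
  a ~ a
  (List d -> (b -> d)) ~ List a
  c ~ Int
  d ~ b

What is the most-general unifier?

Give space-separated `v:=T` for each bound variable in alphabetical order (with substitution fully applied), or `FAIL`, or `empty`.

Answer: FAIL

Derivation:
step 1: unify a ~ a  [subst: {-} | 3 pending]
  -> identical, skip
step 2: unify (List d -> (b -> d)) ~ List a  [subst: {-} | 2 pending]
  clash: (List d -> (b -> d)) vs List a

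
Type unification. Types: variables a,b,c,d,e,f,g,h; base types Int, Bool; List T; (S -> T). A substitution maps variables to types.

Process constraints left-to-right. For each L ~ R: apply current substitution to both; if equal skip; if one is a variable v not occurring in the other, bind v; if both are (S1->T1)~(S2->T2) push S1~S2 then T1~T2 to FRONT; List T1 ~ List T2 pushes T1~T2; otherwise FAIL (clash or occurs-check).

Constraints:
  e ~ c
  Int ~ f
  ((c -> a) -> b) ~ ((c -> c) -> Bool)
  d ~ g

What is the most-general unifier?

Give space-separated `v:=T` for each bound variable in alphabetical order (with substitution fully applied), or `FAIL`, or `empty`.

step 1: unify e ~ c  [subst: {-} | 3 pending]
  bind e := c
step 2: unify Int ~ f  [subst: {e:=c} | 2 pending]
  bind f := Int
step 3: unify ((c -> a) -> b) ~ ((c -> c) -> Bool)  [subst: {e:=c, f:=Int} | 1 pending]
  -> decompose arrow: push (c -> a)~(c -> c), b~Bool
step 4: unify (c -> a) ~ (c -> c)  [subst: {e:=c, f:=Int} | 2 pending]
  -> decompose arrow: push c~c, a~c
step 5: unify c ~ c  [subst: {e:=c, f:=Int} | 3 pending]
  -> identical, skip
step 6: unify a ~ c  [subst: {e:=c, f:=Int} | 2 pending]
  bind a := c
step 7: unify b ~ Bool  [subst: {e:=c, f:=Int, a:=c} | 1 pending]
  bind b := Bool
step 8: unify d ~ g  [subst: {e:=c, f:=Int, a:=c, b:=Bool} | 0 pending]
  bind d := g

Answer: a:=c b:=Bool d:=g e:=c f:=Int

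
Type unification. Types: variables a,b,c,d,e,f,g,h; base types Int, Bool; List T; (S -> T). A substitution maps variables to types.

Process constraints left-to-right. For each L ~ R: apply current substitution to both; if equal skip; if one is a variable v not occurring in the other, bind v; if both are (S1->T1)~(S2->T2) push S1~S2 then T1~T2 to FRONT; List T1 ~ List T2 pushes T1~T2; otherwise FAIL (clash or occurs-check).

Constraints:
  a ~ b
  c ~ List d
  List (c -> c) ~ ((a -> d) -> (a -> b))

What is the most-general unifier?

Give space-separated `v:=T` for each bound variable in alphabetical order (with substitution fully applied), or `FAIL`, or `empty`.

Answer: FAIL

Derivation:
step 1: unify a ~ b  [subst: {-} | 2 pending]
  bind a := b
step 2: unify c ~ List d  [subst: {a:=b} | 1 pending]
  bind c := List d
step 3: unify List (List d -> List d) ~ ((b -> d) -> (b -> b))  [subst: {a:=b, c:=List d} | 0 pending]
  clash: List (List d -> List d) vs ((b -> d) -> (b -> b))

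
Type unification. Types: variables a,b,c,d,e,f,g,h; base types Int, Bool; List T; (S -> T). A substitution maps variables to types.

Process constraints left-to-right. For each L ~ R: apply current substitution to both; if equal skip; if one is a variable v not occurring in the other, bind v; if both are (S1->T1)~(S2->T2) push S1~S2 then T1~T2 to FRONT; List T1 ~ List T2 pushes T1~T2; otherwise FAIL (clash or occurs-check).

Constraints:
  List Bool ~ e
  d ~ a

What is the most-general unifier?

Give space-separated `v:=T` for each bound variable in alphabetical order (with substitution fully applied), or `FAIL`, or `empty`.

step 1: unify List Bool ~ e  [subst: {-} | 1 pending]
  bind e := List Bool
step 2: unify d ~ a  [subst: {e:=List Bool} | 0 pending]
  bind d := a

Answer: d:=a e:=List Bool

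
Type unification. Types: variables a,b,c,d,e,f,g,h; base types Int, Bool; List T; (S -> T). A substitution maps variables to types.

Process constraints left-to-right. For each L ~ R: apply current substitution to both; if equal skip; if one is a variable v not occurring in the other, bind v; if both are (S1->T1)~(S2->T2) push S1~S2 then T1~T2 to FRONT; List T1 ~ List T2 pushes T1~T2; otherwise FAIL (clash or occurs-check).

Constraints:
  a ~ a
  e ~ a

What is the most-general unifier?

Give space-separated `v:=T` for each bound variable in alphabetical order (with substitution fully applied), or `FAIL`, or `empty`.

Answer: e:=a

Derivation:
step 1: unify a ~ a  [subst: {-} | 1 pending]
  -> identical, skip
step 2: unify e ~ a  [subst: {-} | 0 pending]
  bind e := a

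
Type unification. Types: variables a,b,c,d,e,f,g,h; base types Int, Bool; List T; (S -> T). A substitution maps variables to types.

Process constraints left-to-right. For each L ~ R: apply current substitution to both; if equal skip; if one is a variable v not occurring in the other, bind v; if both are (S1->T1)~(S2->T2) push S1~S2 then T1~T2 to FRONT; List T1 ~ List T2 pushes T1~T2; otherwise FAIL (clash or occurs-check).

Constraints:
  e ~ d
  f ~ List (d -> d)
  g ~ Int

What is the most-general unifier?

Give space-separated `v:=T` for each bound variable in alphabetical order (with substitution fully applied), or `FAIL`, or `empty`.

Answer: e:=d f:=List (d -> d) g:=Int

Derivation:
step 1: unify e ~ d  [subst: {-} | 2 pending]
  bind e := d
step 2: unify f ~ List (d -> d)  [subst: {e:=d} | 1 pending]
  bind f := List (d -> d)
step 3: unify g ~ Int  [subst: {e:=d, f:=List (d -> d)} | 0 pending]
  bind g := Int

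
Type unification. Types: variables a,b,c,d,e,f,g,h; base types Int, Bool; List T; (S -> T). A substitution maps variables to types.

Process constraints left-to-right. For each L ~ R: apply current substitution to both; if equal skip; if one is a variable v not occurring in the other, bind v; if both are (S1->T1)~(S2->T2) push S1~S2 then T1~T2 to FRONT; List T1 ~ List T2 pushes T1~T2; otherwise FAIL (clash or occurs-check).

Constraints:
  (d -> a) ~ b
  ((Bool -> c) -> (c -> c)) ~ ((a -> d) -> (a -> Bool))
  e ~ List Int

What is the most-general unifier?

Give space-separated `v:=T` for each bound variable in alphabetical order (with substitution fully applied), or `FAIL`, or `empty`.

step 1: unify (d -> a) ~ b  [subst: {-} | 2 pending]
  bind b := (d -> a)
step 2: unify ((Bool -> c) -> (c -> c)) ~ ((a -> d) -> (a -> Bool))  [subst: {b:=(d -> a)} | 1 pending]
  -> decompose arrow: push (Bool -> c)~(a -> d), (c -> c)~(a -> Bool)
step 3: unify (Bool -> c) ~ (a -> d)  [subst: {b:=(d -> a)} | 2 pending]
  -> decompose arrow: push Bool~a, c~d
step 4: unify Bool ~ a  [subst: {b:=(d -> a)} | 3 pending]
  bind a := Bool
step 5: unify c ~ d  [subst: {b:=(d -> a), a:=Bool} | 2 pending]
  bind c := d
step 6: unify (d -> d) ~ (Bool -> Bool)  [subst: {b:=(d -> a), a:=Bool, c:=d} | 1 pending]
  -> decompose arrow: push d~Bool, d~Bool
step 7: unify d ~ Bool  [subst: {b:=(d -> a), a:=Bool, c:=d} | 2 pending]
  bind d := Bool
step 8: unify Bool ~ Bool  [subst: {b:=(d -> a), a:=Bool, c:=d, d:=Bool} | 1 pending]
  -> identical, skip
step 9: unify e ~ List Int  [subst: {b:=(d -> a), a:=Bool, c:=d, d:=Bool} | 0 pending]
  bind e := List Int

Answer: a:=Bool b:=(Bool -> Bool) c:=Bool d:=Bool e:=List Int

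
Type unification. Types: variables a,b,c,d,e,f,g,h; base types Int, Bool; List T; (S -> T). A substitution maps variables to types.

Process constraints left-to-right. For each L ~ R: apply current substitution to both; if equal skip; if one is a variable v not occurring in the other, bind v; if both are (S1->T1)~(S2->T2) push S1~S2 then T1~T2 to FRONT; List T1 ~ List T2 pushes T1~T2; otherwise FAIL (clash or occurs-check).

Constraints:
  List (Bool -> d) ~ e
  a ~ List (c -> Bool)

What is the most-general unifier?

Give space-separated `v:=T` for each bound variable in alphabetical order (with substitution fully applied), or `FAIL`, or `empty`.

step 1: unify List (Bool -> d) ~ e  [subst: {-} | 1 pending]
  bind e := List (Bool -> d)
step 2: unify a ~ List (c -> Bool)  [subst: {e:=List (Bool -> d)} | 0 pending]
  bind a := List (c -> Bool)

Answer: a:=List (c -> Bool) e:=List (Bool -> d)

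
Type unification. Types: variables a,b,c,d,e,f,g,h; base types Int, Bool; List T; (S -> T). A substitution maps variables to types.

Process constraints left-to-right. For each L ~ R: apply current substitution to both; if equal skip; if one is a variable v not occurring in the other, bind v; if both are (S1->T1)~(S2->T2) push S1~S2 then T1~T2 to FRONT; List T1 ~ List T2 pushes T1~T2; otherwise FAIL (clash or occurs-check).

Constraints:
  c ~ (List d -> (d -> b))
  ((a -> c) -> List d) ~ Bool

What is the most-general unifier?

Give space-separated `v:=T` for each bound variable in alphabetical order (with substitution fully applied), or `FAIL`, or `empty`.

Answer: FAIL

Derivation:
step 1: unify c ~ (List d -> (d -> b))  [subst: {-} | 1 pending]
  bind c := (List d -> (d -> b))
step 2: unify ((a -> (List d -> (d -> b))) -> List d) ~ Bool  [subst: {c:=(List d -> (d -> b))} | 0 pending]
  clash: ((a -> (List d -> (d -> b))) -> List d) vs Bool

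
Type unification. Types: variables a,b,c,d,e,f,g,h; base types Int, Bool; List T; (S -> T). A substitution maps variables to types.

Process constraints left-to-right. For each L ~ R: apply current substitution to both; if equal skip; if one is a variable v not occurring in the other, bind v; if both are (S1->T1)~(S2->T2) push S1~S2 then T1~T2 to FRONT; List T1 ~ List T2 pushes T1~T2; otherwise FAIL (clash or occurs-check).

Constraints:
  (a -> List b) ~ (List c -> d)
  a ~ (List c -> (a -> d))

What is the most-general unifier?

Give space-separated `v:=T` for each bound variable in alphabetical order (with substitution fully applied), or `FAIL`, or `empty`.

step 1: unify (a -> List b) ~ (List c -> d)  [subst: {-} | 1 pending]
  -> decompose arrow: push a~List c, List b~d
step 2: unify a ~ List c  [subst: {-} | 2 pending]
  bind a := List c
step 3: unify List b ~ d  [subst: {a:=List c} | 1 pending]
  bind d := List b
step 4: unify List c ~ (List c -> (List c -> List b))  [subst: {a:=List c, d:=List b} | 0 pending]
  clash: List c vs (List c -> (List c -> List b))

Answer: FAIL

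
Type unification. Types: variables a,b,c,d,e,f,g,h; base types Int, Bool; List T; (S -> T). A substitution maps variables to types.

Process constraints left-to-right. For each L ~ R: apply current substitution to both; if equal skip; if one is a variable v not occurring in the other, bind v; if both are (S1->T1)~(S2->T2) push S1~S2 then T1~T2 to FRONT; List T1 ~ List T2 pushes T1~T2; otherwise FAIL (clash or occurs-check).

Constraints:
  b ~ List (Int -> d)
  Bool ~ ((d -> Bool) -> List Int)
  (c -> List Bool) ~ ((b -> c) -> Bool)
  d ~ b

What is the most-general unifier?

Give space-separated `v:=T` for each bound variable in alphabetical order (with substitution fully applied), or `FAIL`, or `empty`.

Answer: FAIL

Derivation:
step 1: unify b ~ List (Int -> d)  [subst: {-} | 3 pending]
  bind b := List (Int -> d)
step 2: unify Bool ~ ((d -> Bool) -> List Int)  [subst: {b:=List (Int -> d)} | 2 pending]
  clash: Bool vs ((d -> Bool) -> List Int)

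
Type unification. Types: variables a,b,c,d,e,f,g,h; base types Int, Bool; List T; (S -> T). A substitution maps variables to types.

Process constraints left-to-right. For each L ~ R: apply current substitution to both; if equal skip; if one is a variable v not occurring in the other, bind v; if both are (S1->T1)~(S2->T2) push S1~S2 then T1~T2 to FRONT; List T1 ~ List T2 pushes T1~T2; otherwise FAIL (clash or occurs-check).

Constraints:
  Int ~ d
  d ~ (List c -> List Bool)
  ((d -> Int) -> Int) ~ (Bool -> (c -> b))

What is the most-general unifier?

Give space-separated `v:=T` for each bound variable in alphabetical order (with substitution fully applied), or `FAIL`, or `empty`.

step 1: unify Int ~ d  [subst: {-} | 2 pending]
  bind d := Int
step 2: unify Int ~ (List c -> List Bool)  [subst: {d:=Int} | 1 pending]
  clash: Int vs (List c -> List Bool)

Answer: FAIL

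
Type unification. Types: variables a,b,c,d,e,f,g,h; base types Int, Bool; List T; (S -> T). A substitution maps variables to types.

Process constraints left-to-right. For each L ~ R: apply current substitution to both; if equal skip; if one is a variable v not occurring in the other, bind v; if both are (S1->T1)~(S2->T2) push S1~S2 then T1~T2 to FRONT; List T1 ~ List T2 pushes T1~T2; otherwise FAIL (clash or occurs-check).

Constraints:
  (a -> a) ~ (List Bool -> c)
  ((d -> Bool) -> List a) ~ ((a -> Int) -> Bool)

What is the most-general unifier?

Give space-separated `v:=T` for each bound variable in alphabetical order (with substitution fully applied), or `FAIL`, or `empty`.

Answer: FAIL

Derivation:
step 1: unify (a -> a) ~ (List Bool -> c)  [subst: {-} | 1 pending]
  -> decompose arrow: push a~List Bool, a~c
step 2: unify a ~ List Bool  [subst: {-} | 2 pending]
  bind a := List Bool
step 3: unify List Bool ~ c  [subst: {a:=List Bool} | 1 pending]
  bind c := List Bool
step 4: unify ((d -> Bool) -> List List Bool) ~ ((List Bool -> Int) -> Bool)  [subst: {a:=List Bool, c:=List Bool} | 0 pending]
  -> decompose arrow: push (d -> Bool)~(List Bool -> Int), List List Bool~Bool
step 5: unify (d -> Bool) ~ (List Bool -> Int)  [subst: {a:=List Bool, c:=List Bool} | 1 pending]
  -> decompose arrow: push d~List Bool, Bool~Int
step 6: unify d ~ List Bool  [subst: {a:=List Bool, c:=List Bool} | 2 pending]
  bind d := List Bool
step 7: unify Bool ~ Int  [subst: {a:=List Bool, c:=List Bool, d:=List Bool} | 1 pending]
  clash: Bool vs Int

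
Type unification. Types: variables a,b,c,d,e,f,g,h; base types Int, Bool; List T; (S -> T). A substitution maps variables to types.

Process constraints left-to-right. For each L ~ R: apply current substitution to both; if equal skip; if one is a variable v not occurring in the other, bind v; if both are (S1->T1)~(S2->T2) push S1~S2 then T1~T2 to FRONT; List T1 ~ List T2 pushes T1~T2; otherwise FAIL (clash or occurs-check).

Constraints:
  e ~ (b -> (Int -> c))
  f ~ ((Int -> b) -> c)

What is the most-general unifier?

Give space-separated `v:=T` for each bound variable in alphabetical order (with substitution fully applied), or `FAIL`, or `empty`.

step 1: unify e ~ (b -> (Int -> c))  [subst: {-} | 1 pending]
  bind e := (b -> (Int -> c))
step 2: unify f ~ ((Int -> b) -> c)  [subst: {e:=(b -> (Int -> c))} | 0 pending]
  bind f := ((Int -> b) -> c)

Answer: e:=(b -> (Int -> c)) f:=((Int -> b) -> c)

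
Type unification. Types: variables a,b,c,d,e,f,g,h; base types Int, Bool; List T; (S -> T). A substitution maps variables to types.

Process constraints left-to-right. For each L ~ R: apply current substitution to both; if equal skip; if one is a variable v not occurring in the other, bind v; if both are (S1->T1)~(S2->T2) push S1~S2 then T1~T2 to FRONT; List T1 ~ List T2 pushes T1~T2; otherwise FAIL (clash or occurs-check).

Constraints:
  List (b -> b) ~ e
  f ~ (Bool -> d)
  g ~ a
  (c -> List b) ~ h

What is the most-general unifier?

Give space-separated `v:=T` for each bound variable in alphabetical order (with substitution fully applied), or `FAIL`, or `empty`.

Answer: e:=List (b -> b) f:=(Bool -> d) g:=a h:=(c -> List b)

Derivation:
step 1: unify List (b -> b) ~ e  [subst: {-} | 3 pending]
  bind e := List (b -> b)
step 2: unify f ~ (Bool -> d)  [subst: {e:=List (b -> b)} | 2 pending]
  bind f := (Bool -> d)
step 3: unify g ~ a  [subst: {e:=List (b -> b), f:=(Bool -> d)} | 1 pending]
  bind g := a
step 4: unify (c -> List b) ~ h  [subst: {e:=List (b -> b), f:=(Bool -> d), g:=a} | 0 pending]
  bind h := (c -> List b)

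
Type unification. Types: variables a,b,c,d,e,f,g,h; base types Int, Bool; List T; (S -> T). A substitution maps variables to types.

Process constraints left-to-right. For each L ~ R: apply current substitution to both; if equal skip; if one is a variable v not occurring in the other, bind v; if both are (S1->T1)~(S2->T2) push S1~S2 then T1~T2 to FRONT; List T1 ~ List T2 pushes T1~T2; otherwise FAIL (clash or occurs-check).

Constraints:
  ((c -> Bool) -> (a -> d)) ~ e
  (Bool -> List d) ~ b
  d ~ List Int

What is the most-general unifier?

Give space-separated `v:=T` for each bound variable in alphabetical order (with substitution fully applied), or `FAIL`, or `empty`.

step 1: unify ((c -> Bool) -> (a -> d)) ~ e  [subst: {-} | 2 pending]
  bind e := ((c -> Bool) -> (a -> d))
step 2: unify (Bool -> List d) ~ b  [subst: {e:=((c -> Bool) -> (a -> d))} | 1 pending]
  bind b := (Bool -> List d)
step 3: unify d ~ List Int  [subst: {e:=((c -> Bool) -> (a -> d)), b:=(Bool -> List d)} | 0 pending]
  bind d := List Int

Answer: b:=(Bool -> List List Int) d:=List Int e:=((c -> Bool) -> (a -> List Int))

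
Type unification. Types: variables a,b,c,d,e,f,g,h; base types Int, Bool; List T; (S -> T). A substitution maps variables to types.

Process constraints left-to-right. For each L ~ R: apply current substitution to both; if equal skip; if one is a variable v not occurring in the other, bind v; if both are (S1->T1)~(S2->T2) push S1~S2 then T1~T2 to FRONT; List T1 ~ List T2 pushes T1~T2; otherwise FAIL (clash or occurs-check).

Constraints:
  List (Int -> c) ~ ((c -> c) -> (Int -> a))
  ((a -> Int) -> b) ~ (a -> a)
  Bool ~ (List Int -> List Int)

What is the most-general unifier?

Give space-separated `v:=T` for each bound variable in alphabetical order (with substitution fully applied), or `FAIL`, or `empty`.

step 1: unify List (Int -> c) ~ ((c -> c) -> (Int -> a))  [subst: {-} | 2 pending]
  clash: List (Int -> c) vs ((c -> c) -> (Int -> a))

Answer: FAIL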